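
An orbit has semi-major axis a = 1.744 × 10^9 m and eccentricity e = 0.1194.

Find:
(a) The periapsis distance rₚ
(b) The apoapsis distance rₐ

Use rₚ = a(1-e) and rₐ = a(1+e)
a = 1.744 × 10^9 m
e = 0.1194:  1 − e = 0.8806,  1 + e = 1.1194
(a) rₚ = a(1 − e) = 1.744 × 10^9 m × 0.8806 = 1.53577 × 10^9 m ≈ 1.536 × 10^9 m
(b) rₐ = a(1 + e) = 1.744 × 10^9 m × 1.1194 = 1.95223 × 10^9 m ≈ 1.952 × 10^9 m

Final answer:
(a) rₚ = 1.536 × 10^9 m
(b) rₐ = 1.952 × 10^9 m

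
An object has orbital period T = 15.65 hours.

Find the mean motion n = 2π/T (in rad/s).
T = 15.65 hours = 56340 s
n = 2π / 56340 s = 0.000111523 rad/s ≈ 0.0001115 rad/s

Final answer: n = 0.0001115 rad/s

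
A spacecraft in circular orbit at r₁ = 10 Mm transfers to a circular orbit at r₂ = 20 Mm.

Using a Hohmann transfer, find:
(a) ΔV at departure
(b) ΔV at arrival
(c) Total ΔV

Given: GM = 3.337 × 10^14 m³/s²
r₁ = 10 Mm = 1 × 10^7 m
r₂ = 20 Mm = 2 × 10^7 m
GM = 3.337 × 10^14 m³/s²
Transfer ellipse: a_t = (r₁ + r₂)/2 = 1.5 × 10^7 m
Circular speed at r₁: v₁ = √(GM/r₁) = 5776.68 m/s
Transfer speed at r₁ (periapsis): v₁ₜ = √(GM(2/r₁ − 1/a_t)) = 6670.33 m/s
(a) ΔV₁ = v₁ₜ − v₁ = 893.655 m/s ≈ 893.7 m/s
Circular speed at r₂: v₂ = √(GM/r₂) = 4084.73 m/s
Transfer speed at r₂ (apoapsis): v₂ₜ = √(GM(2/r₂ − 1/a_t)) = 3335.17 m/s
(b) ΔV₂ = v₂ − v₂ₜ = 749.561 m/s ≈ 749.6 m/s
(c) ΔV_total = ΔV₁ + ΔV₂ = 1643.22 m/s ≈ 1.643 km/s

Final answer:
(a) ΔV₁ = 893.7 m/s
(b) ΔV₂ = 749.6 m/s
(c) ΔV_total = 1.643 km/s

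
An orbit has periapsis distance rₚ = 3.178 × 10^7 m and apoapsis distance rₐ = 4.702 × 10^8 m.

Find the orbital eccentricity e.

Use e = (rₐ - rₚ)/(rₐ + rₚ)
rₚ = 3.178 × 10^7 m
rₐ = 4.702 × 10^8 m
rₐ − rₚ = 4.3842 × 10^8 m
rₐ + rₚ = 5.0198 × 10^8 m
e = (rₐ − rₚ)/(rₐ + rₚ) = 0.873381

Final answer: e = 0.8734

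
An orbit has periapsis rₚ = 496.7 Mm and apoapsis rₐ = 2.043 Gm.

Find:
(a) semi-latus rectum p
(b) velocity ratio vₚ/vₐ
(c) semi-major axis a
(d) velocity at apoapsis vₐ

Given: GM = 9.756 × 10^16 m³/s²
rₚ = 496.7 Mm = 4.967 × 10^8 m
rₐ = 2.043 Gm = 2.043 × 10^9 m
GM = 9.756 × 10^16 m³/s²
a = (rₚ + rₐ)/2 = 1.26985 × 10^9 m
e = (rₐ − rₚ)/(rₐ + rₚ) = (1.5463 × 10^9) / (2.5397 × 10^9) = 0.608851
(a) 1 − e² = 0.6293;  p = a(1 − e²) = 1.26985 × 10^9 × 0.6293 = 7.99117 × 10^8 m ≈ 799.1 Mm
(b) vₚ/vₐ = rₐ/rₚ (angular momentum) = (2.043 × 10^9) / (4.967 × 10^8) = 4.11315 ≈ 4.113
(c) a = 1.26985 × 10^9 m ≈ 1.27 Gm
(d) vₐ² = GM (2/rₐ − 1/a) = 9.756 × 10^16 × (9.78953 × 10^-10 − 7.87495 × 10^-10) = 1.86786 × 10^7 m²/s²;  vₐ = 4321.88 m/s ≈ 4.322 km/s

Final answer:
(a) semi-latus rectum p = 799.1 Mm
(b) velocity ratio vₚ/vₐ = 4.113
(c) semi-major axis a = 1.27 Gm
(d) velocity at apoapsis vₐ = 4.322 km/s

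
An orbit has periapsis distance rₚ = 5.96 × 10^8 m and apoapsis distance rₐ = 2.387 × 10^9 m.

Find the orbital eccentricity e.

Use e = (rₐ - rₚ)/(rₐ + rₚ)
rₚ = 5.96 × 10^8 m
rₐ = 2.387 × 10^9 m
rₐ − rₚ = 1.791 × 10^9 m
rₐ + rₚ = 2.983 × 10^9 m
e = (rₐ − rₚ)/(rₐ + rₚ) = 0.600402

Final answer: e = 0.6004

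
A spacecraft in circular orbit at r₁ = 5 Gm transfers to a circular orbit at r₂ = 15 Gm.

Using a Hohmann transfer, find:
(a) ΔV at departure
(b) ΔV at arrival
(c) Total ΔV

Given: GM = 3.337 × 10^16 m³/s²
r₁ = 5 Gm = 5 × 10^9 m
r₂ = 15 Gm = 1.5 × 10^10 m
GM = 3.337 × 10^16 m³/s²
Transfer ellipse: a_t = (r₁ + r₂)/2 = 1 × 10^10 m
Circular speed at r₁: v₁ = √(GM/r₁) = 2583.41 m/s
Transfer speed at r₁ (periapsis): v₁ₜ = √(GM(2/r₁ − 1/a_t)) = 3164.02 m/s
(a) ΔV₁ = v₁ₜ − v₁ = 580.608 m/s ≈ 580.6 m/s
Circular speed at r₂: v₂ = √(GM/r₂) = 1491.53 m/s
Transfer speed at r₂ (apoapsis): v₂ₜ = √(GM(2/r₂ − 1/a_t)) = 1054.67 m/s
(b) ΔV₂ = v₂ − v₂ₜ = 436.86 m/s ≈ 436.9 m/s
(c) ΔV_total = ΔV₁ + ΔV₂ = 1017.47 m/s ≈ 1.017 km/s

Final answer:
(a) ΔV₁ = 580.6 m/s
(b) ΔV₂ = 436.9 m/s
(c) ΔV_total = 1.017 km/s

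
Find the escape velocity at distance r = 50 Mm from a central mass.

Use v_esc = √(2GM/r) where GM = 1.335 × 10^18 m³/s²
r = 50 Mm = 5 × 10^7 m
GM = 1.335 × 10^18 m³/s²
2GM/r = 2 × (1.335 × 10^18) / (5 × 10^7) = 5.34 × 10^10 m²/s²
v_esc = √(2GM/r) = 231084 m/s ≈ 231.1 km/s

Final answer: 231.1 km/s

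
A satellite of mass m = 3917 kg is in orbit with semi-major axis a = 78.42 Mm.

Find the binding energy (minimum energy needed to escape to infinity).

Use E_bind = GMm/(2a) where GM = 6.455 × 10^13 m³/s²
a = 78.42 Mm = 7.842 × 10^7 m
GM = 6.455 × 10^13 m³/s²
m = 3917 kg
GMm = 6.455 × 10^13 × 3917 = 2.52842 × 10^17 m³·kg/s²
2a = 1.5684 × 10^8 m
E_bind = GMm/(2a) = 1.6121 × 10^9 J ≈ 1.612 GJ

Final answer: 1.612 GJ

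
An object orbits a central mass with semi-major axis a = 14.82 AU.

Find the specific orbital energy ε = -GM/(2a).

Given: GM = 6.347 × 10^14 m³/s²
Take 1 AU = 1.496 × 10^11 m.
a = 14.82 AU = 2.21707 × 10^12 m
GM = 6.347 × 10^14 m³/s²
2a = 4.43414 × 10^12 m
ε = −GM/(2a) = -143.139 J/kg ≈ -143.1 J/kg

Final answer: -143.1 J/kg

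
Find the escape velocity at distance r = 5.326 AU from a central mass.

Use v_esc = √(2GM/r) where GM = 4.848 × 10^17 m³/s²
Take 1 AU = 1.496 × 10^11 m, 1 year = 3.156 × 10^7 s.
r = 5.326 AU = 7.9677 × 10^11 m
GM = 4.848 × 10^17 m³/s²
2GM/r = 2 × (4.848 × 10^17) / (7.9677 × 10^11) = 1.21691 × 10^6 m²/s²
v_esc = √(2GM/r) = 1103.14 m/s ≈ 0.2327 AU/year

Final answer: 0.2327 AU/year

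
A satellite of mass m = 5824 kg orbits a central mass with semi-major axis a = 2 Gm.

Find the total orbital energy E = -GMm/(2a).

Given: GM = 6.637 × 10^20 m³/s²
a = 2 Gm = 2 × 10^9 m
GM = 6.637 × 10^20 m³/s²
2a = 4 × 10^9 m
GMm = 6.637 × 10^20 × 5824 = 3.86539 × 10^24 m³·kg/s²
E = −GMm/(2a) = -9.66347 × 10^14 J ≈ -966.3 TJ

Final answer: -966.3 TJ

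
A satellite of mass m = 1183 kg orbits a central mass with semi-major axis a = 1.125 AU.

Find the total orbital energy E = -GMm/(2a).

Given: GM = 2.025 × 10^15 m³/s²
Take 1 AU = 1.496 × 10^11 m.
a = 1.125 AU = 1.683 × 10^11 m
GM = 2.025 × 10^15 m³/s²
2a = 3.366 × 10^11 m
GMm = 2.025 × 10^15 × 1183 = 2.39558 × 10^18 m³·kg/s²
E = −GMm/(2a) = -7.11698 × 10^6 J ≈ -7.117 MJ

Final answer: -7.117 MJ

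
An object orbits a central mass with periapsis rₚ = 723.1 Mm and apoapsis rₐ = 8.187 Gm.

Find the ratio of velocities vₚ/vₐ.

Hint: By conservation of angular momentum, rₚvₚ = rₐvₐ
rₚ = 723.1 Mm = 7.231 × 10^8 m
rₐ = 8.187 Gm = 8.187 × 10^9 m
rₚvₚ = rₐvₐ  ⇒  vₚ/vₐ = rₐ/rₚ
vₚ/vₐ = (8.187 × 10^9) / (7.231 × 10^8) = 11.3221

Final answer: vₚ/vₐ = 11.32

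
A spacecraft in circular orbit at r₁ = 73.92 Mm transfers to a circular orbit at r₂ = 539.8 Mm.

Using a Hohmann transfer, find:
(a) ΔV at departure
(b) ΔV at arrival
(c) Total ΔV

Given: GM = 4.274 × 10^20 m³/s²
r₁ = 73.92 Mm = 7.392 × 10^7 m
r₂ = 539.8 Mm = 5.398 × 10^8 m
GM = 4.274 × 10^20 m³/s²
Transfer ellipse: a_t = (r₁ + r₂)/2 = 3.0686 × 10^8 m
Circular speed at r₁: v₁ = √(GM/r₁) = 2.40456 × 10^6 m/s
Transfer speed at r₁ (periapsis): v₁ₜ = √(GM(2/r₁ − 1/a_t)) = 3.18921 × 10^6 m/s
(a) ΔV₁ = v₁ₜ − v₁ = 784642 m/s ≈ 784.6 km/s
Circular speed at r₂: v₂ = √(GM/r₂) = 889817 m/s
Transfer speed at r₂ (apoapsis): v₂ₜ = √(GM(2/r₂ − 1/a_t)) = 436729 m/s
(b) ΔV₂ = v₂ − v₂ₜ = 453089 m/s ≈ 453.1 km/s
(c) ΔV_total = ΔV₁ + ΔV₂ = 1.23773 × 10^6 m/s ≈ 1238 km/s

Final answer:
(a) ΔV₁ = 784.6 km/s
(b) ΔV₂ = 453.1 km/s
(c) ΔV_total = 1238 km/s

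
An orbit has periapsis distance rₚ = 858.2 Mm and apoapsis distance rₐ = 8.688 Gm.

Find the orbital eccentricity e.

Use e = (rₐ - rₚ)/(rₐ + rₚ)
rₚ = 858.2 Mm = 8.582 × 10^8 m
rₐ = 8.688 Gm = 8.688 × 10^9 m
rₐ − rₚ = 7.8298 × 10^9 m
rₐ + rₚ = 9.5462 × 10^9 m
e = (rₐ − rₚ)/(rₐ + rₚ) = 0.820201

Final answer: e = 0.8202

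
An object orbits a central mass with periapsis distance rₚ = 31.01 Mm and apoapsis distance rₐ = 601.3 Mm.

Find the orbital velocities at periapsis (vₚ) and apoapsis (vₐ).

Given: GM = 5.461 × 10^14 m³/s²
rₚ = 31.01 Mm = 3.101 × 10^7 m
rₐ = 601.3 Mm = 6.013 × 10^8 m
GM = 5.461 × 10^14 m³/s²
a = (rₚ + rₐ)/2 = 3.16155 × 10^8 m
Vis-viva: v² = GM (2/r − 1/a)
vₚ² = 5.461 × 10^14 × (6.44953 × 10^-8 − 3.16301 × 10^-9) = 3.34936 × 10^7 m²/s²
vₚ = 5787.36 m/s ≈ 5.787 km/s
vₐ² = 5.461 × 10^14 × (3.32613 × 10^-9 − 3.16301 × 10^-9) = 89080.5 m²/s²
vₐ = 298.464 m/s ≈ 298.5 m/s

Final answer: vₚ = 5.787 km/s, vₐ = 298.5 m/s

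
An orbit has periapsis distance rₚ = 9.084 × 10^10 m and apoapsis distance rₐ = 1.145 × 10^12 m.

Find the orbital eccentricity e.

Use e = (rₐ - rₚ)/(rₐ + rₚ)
rₚ = 9.084 × 10^10 m
rₐ = 1.145 × 10^12 m
rₐ − rₚ = 1.05416 × 10^12 m
rₐ + rₚ = 1.23584 × 10^12 m
e = (rₐ − rₚ)/(rₐ + rₚ) = 0.852991

Final answer: e = 0.853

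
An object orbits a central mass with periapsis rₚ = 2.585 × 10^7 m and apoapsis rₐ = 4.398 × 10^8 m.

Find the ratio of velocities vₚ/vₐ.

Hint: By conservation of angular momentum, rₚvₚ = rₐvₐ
rₚ = 2.585 × 10^7 m
rₐ = 4.398 × 10^8 m
rₚvₚ = rₐvₐ  ⇒  vₚ/vₐ = rₐ/rₚ
vₚ/vₐ = (4.398 × 10^8) / (2.585 × 10^7) = 17.0135

Final answer: vₚ/vₐ = 17.01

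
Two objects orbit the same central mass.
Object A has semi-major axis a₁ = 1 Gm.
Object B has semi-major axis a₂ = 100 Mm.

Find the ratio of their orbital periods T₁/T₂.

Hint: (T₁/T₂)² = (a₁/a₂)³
a₁ = 1 Gm = 1 × 10^9 m
a₂ = 100 Mm = 1 × 10^8 m
a₁/a₂ = 10
T₁/T₂ = (a₁/a₂)^(3/2) = (10)^1.5 = 31.6228

Final answer: T₁/T₂ = 31.62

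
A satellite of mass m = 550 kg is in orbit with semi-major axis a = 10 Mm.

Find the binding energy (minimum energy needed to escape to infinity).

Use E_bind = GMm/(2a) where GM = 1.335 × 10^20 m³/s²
a = 10 Mm = 1 × 10^7 m
GM = 1.335 × 10^20 m³/s²
m = 550 kg
GMm = 1.335 × 10^20 × 550 = 7.3425 × 10^22 m³·kg/s²
2a = 2 × 10^7 m
E_bind = GMm/(2a) = 3.67125 × 10^15 J ≈ 3.671 PJ

Final answer: 3.671 PJ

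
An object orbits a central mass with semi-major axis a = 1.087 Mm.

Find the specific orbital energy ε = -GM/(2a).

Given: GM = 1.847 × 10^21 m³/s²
a = 1.087 Mm = 1.087 × 10^6 m
GM = 1.847 × 10^21 m³/s²
2a = 2.174 × 10^6 m
ε = −GM/(2a) = -8.49586 × 10^14 J/kg ≈ -8.496 × 10^5 GJ/kg

Final answer: -8.496 × 10^5 GJ/kg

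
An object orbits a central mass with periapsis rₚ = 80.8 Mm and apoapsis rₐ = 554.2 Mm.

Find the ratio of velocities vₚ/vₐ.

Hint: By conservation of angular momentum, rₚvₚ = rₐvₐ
rₚ = 80.8 Mm = 8.08 × 10^7 m
rₐ = 554.2 Mm = 5.542 × 10^8 m
rₚvₚ = rₐvₐ  ⇒  vₚ/vₐ = rₐ/rₚ
vₚ/vₐ = (5.542 × 10^8) / (8.08 × 10^7) = 6.85891

Final answer: vₚ/vₐ = 6.859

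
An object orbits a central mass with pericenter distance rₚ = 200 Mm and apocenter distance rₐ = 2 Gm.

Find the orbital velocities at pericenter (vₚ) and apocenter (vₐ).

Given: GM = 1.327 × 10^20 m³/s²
rₚ = 200 Mm = 2 × 10^8 m
rₐ = 2 Gm = 2 × 10^9 m
GM = 1.327 × 10^20 m³/s²
a = (rₚ + rₐ)/2 = 1.1 × 10^9 m
Vis-viva: v² = GM (2/r − 1/a)
vₚ² = 1.327 × 10^20 × (1 × 10^-8 − 9.09091 × 10^-10) = 1.20636 × 10^12 m²/s²
vₚ = 1.09835 × 10^6 m/s ≈ 1098 km/s
vₐ² = 1.327 × 10^20 × (1 × 10^-9 − 9.09091 × 10^-10) = 1.20636 × 10^10 m²/s²
vₐ = 109835 m/s ≈ 109.8 km/s

Final answer: vₚ = 1098 km/s, vₐ = 109.8 km/s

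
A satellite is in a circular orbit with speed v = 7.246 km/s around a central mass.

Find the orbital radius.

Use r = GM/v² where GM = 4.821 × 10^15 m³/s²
v = 7.246 km/s = 7246 m/s
GM = 4.821 × 10^15 m³/s²
v² = 5.25045 × 10^7 m²/s²
r = GM/v² = (4.821 × 10^15) / (5.25045 × 10^7) = 9.18207 × 10^7 m ≈ 9.182 × 10^7 m

Final answer: 9.182 × 10^7 m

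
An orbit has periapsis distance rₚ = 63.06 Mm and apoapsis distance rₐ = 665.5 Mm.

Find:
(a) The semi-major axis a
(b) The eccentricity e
rₚ = 63.06 Mm = 6.306 × 10^7 m
rₐ = 665.5 Mm = 6.655 × 10^8 m
(a) a = (rₚ + rₐ)/2 = 3.6428 × 10^8 m ≈ 364.3 Mm
(b) e = (rₐ − rₚ)/(rₐ + rₚ) = (6.0244 × 10^8) / (7.2856 × 10^8) = 0.826891

Final answer:
(a) a = 364.3 Mm
(b) e = 0.8269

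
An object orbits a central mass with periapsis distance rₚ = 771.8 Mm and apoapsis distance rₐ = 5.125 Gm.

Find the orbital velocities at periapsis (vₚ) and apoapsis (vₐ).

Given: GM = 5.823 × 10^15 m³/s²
rₚ = 771.8 Mm = 7.718 × 10^8 m
rₐ = 5.125 Gm = 5.125 × 10^9 m
GM = 5.823 × 10^15 m³/s²
a = (rₚ + rₐ)/2 = 2.9484 × 10^9 m
Vis-viva: v² = GM (2/r − 1/a)
vₚ² = 5.823 × 10^15 × (2.59134 × 10^-9 − 3.39167 × 10^-10) = 1.31144 × 10^7 m²/s²
vₚ = 3621.39 m/s ≈ 3.621 km/s
vₐ² = 5.823 × 10^15 × (3.90244 × 10^-10 − 3.39167 × 10^-10) = 297421 m²/s²
vₐ = 545.363 m/s ≈ 545.4 m/s

Final answer: vₚ = 3.621 km/s, vₐ = 545.4 m/s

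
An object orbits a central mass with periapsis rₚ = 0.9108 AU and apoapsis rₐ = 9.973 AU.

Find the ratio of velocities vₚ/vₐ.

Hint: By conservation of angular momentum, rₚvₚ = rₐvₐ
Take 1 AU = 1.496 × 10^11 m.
rₚ = 0.9108 AU = 1.36256 × 10^11 m
rₐ = 9.973 AU = 1.49196 × 10^12 m
rₚvₚ = rₐvₐ  ⇒  vₚ/vₐ = rₐ/rₚ
vₚ/vₐ = (1.49196 × 10^12) / (1.36256 × 10^11) = 10.9497

Final answer: vₚ/vₐ = 10.95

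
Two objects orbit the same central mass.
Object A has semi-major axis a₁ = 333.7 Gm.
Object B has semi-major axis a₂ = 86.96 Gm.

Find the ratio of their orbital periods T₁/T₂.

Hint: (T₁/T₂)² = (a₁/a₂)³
a₁ = 333.7 Gm = 3.337 × 10^11 m
a₂ = 86.96 Gm = 8.696 × 10^10 m
a₁/a₂ = 3.8374
T₁/T₂ = (a₁/a₂)^(3/2) = (3.8374)^1.5 = 7.51718

Final answer: T₁/T₂ = 7.517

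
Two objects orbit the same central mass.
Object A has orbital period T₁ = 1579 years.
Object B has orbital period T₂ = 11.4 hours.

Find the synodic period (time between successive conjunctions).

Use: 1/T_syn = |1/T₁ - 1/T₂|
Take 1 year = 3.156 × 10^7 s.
T₁ = 1579 years = 4.98332 × 10^10 s
T₂ = 11.4 hours = 41040 s
1/T₁ = 2.00669 × 10^-11 s⁻¹
1/T₂ = 2.43665 × 10^-5 s⁻¹
|1/T₁ − 1/T₂| = 2.43665 × 10^-5 s⁻¹
T_syn = 1 / |1/T₁ − 1/T₂| = 41040 s ≈ 11.4 hours

Final answer: T_syn = 11.4 hours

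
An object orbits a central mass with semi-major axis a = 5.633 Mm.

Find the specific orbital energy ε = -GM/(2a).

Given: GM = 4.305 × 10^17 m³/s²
a = 5.633 Mm = 5.633 × 10^6 m
GM = 4.305 × 10^17 m³/s²
2a = 1.1266 × 10^7 m
ε = −GM/(2a) = -3.82123 × 10^10 J/kg ≈ -38.21 GJ/kg

Final answer: -38.21 GJ/kg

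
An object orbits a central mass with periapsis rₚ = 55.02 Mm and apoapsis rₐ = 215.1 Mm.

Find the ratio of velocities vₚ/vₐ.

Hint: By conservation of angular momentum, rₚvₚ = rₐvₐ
rₚ = 55.02 Mm = 5.502 × 10^7 m
rₐ = 215.1 Mm = 2.151 × 10^8 m
rₚvₚ = rₐvₐ  ⇒  vₚ/vₐ = rₐ/rₚ
vₚ/vₐ = (2.151 × 10^8) / (5.502 × 10^7) = 3.90949

Final answer: vₚ/vₐ = 3.909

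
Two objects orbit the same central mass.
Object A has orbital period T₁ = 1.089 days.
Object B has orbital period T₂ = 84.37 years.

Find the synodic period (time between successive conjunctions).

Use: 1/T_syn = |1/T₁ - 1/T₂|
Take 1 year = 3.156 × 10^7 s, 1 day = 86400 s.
T₁ = 1.089 days = 94089.6 s
T₂ = 84.37 years = 2.66272 × 10^9 s
1/T₁ = 1.06282 × 10^-5 s⁻¹
1/T₂ = 3.75556 × 10^-10 s⁻¹
|1/T₁ − 1/T₂| = 1.06278 × 10^-5 s⁻¹
T_syn = 1 / |1/T₁ − 1/T₂| = 94092.9 s ≈ 1.089 days

Final answer: T_syn = 1.089 days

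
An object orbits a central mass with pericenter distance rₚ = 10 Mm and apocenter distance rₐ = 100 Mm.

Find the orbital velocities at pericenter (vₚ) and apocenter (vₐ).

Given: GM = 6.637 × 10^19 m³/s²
rₚ = 10 Mm = 1 × 10^7 m
rₐ = 100 Mm = 1 × 10^8 m
GM = 6.637 × 10^19 m³/s²
a = (rₚ + rₐ)/2 = 5.5 × 10^7 m
Vis-viva: v² = GM (2/r − 1/a)
vₚ² = 6.637 × 10^19 × (2 × 10^-7 − 1.81818 × 10^-8) = 1.20673 × 10^13 m²/s²
vₚ = 3.4738 × 10^6 m/s ≈ 3474 km/s
vₐ² = 6.637 × 10^19 × (2 × 10^-8 − 1.81818 × 10^-8) = 1.20673 × 10^11 m²/s²
vₐ = 347380 m/s ≈ 347.4 km/s

Final answer: vₚ = 3474 km/s, vₐ = 347.4 km/s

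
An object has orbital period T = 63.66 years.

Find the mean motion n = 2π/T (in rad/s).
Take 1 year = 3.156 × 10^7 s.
T = 63.66 years = 2.00911 × 10^9 s
n = 2π / (2.00911 × 10^9 s) = 3.12735 × 10^-9 rad/s ≈ 3.127 × 10^-9 rad/s

Final answer: n = 3.127 × 10^-9 rad/s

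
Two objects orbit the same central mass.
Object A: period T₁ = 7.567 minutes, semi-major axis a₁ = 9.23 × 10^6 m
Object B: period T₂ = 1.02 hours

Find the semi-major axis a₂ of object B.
T₁ = 7.567 minutes = 454.02 s
T₂ = 1.02 hours = 3672 s
a₁ = 9.23 × 10^6 m
Kepler's third law: (T₂/T₁)² = (a₂/a₁)³  ⇒  a₂ = a₁ (T₂/T₁)^(2/3)
T₂/T₁ = 8.08775
(T₂/T₁)^(2/3) = 4.0292
a₂ = 9.23 × 10^6 m × 4.0292 = 3.71895 × 10^7 m ≈ 3.719 × 10^7 m

Final answer: a₂ = 3.719 × 10^7 m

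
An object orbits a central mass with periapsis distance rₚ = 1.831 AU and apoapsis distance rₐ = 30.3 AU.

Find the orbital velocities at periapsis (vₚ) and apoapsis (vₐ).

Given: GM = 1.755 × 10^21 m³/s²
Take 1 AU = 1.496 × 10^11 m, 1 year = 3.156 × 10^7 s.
rₚ = 1.831 AU = 2.73918 × 10^11 m
rₐ = 30.3 AU = 4.53288 × 10^12 m
GM = 1.755 × 10^21 m³/s²
a = (rₚ + rₐ)/2 = 2.4034 × 10^12 m
Vis-viva: v² = GM (2/r − 1/a)
vₚ² = 1.755 × 10^21 × (7.30147 × 10^-12 − 4.16077 × 10^-13) = 1.20839 × 10^10 m²/s²
vₚ = 109927 m/s ≈ 23.19 AU/year
vₐ² = 1.755 × 10^21 × (4.41221 × 10^-13 − 4.16077 × 10^-13) = 4.41262 × 10^7 m²/s²
vₐ = 6642.76 m/s ≈ 1.401 AU/year

Final answer: vₚ = 23.19 AU/year, vₐ = 1.401 AU/year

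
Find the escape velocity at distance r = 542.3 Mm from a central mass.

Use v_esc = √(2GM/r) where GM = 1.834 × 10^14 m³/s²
r = 542.3 Mm = 5.423 × 10^8 m
GM = 1.834 × 10^14 m³/s²
2GM/r = 2 × (1.834 × 10^14) / (5.423 × 10^8) = 676378 m²/s²
v_esc = √(2GM/r) = 822.422 m/s ≈ 822.4 m/s

Final answer: 822.4 m/s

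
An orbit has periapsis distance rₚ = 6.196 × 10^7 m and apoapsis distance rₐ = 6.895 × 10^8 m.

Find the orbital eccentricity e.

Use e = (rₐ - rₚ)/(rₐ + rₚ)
rₚ = 6.196 × 10^7 m
rₐ = 6.895 × 10^8 m
rₐ − rₚ = 6.2754 × 10^8 m
rₐ + rₚ = 7.5146 × 10^8 m
e = (rₐ − rₚ)/(rₐ + rₚ) = 0.835094

Final answer: e = 0.8351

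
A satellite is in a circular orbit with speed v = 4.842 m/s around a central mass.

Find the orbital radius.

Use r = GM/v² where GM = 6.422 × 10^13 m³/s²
v = 4.842 m/s
GM = 6.422 × 10^13 m³/s²
v² = 23.445 m²/s²
r = GM/v² = (6.422 × 10^13) / 23.445 = 2.73918 × 10^12 m ≈ 2.739 × 10^12 m

Final answer: 2.739 × 10^12 m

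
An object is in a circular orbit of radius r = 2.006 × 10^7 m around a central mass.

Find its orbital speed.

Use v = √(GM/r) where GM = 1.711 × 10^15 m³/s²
r = 2.006 × 10^7 m
GM = 1.711 × 10^15 m³/s²
GM/r = (1.711 × 10^15) / (2.006 × 10^7) = 8.52941 × 10^7 m²/s²
v = √(GM/r) = 9235.48 m/s ≈ 9.235 km/s

Final answer: 9.235 km/s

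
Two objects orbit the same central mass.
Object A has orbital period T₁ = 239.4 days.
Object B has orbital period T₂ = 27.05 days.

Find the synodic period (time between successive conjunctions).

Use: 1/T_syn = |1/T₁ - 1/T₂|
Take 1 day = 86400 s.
T₁ = 239.4 days = 2.06842 × 10^7 s
T₂ = 27.05 days = 2.33712 × 10^6 s
1/T₁ = 4.83462 × 10^-8 s⁻¹
1/T₂ = 4.27877 × 10^-7 s⁻¹
|1/T₁ − 1/T₂| = 3.79531 × 10^-7 s⁻¹
T_syn = 1 / |1/T₁ − 1/T₂| = 2.63483 × 10^6 s ≈ 30.5 days

Final answer: T_syn = 30.5 days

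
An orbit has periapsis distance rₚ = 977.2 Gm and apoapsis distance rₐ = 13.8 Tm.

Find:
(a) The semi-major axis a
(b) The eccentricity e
rₚ = 977.2 Gm = 9.772 × 10^11 m
rₐ = 13.8 Tm = 1.38 × 10^13 m
(a) a = (rₚ + rₐ)/2 = 7.3886 × 10^12 m ≈ 7.389 Tm
(b) e = (rₐ − rₚ)/(rₐ + rₚ) = (1.28228 × 10^13) / (1.47772 × 10^13) = 0.867742

Final answer:
(a) a = 7.389 Tm
(b) e = 0.8677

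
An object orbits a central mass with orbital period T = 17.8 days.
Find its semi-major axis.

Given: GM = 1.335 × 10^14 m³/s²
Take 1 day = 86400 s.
T = 17.8 days = 1.53792 × 10^6 s
GM = 1.335 × 10^14 m³/s²
Kepler's third law: a³ = GM T² / (4π²)
T² = 2.3652 × 10^12 s²
a³ = (1.335 × 10^14) × (2.3652 × 10^12) / (4π²) = 7.99814 × 10^24 m³
a = (a³)^(1/3) = 1.99985 × 10^8 m ≈ 200 Mm

Final answer: 200 Mm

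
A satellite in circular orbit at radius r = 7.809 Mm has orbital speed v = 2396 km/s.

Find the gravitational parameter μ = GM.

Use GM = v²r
r = 7.809 Mm = 7.809 × 10^6 m
v = 2396 km/s = 2.396 × 10^6 m/s
v² = 5.74082 × 10^12 m²/s²
GM = v²r = 5.74082 × 10^12 × 7.809 × 10^6 = 4.483 × 10^19 m³/s²
GM ≈ 4.483 × 10^19 m³/s²

Final answer: GM = 4.483 × 10^19 m³/s²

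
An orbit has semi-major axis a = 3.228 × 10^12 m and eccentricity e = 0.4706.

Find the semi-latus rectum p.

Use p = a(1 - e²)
a = 3.228 × 10^12 m
e = 0.4706,  e² = 0.221464,  1 − e² = 0.778536
p = a(1 − e²) = 3.228 × 10^12 m × 0.778536 = 2.51311 × 10^12 m ≈ 2.513 × 10^12 m

Final answer: p = 2.513 × 10^12 m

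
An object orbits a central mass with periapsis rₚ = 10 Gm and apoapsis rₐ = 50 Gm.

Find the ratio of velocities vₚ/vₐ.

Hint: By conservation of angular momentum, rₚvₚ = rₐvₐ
rₚ = 10 Gm = 1 × 10^10 m
rₐ = 50 Gm = 5 × 10^10 m
rₚvₚ = rₐvₐ  ⇒  vₚ/vₐ = rₐ/rₚ
vₚ/vₐ = (5 × 10^10) / (1 × 10^10) = 5

Final answer: vₚ/vₐ = 5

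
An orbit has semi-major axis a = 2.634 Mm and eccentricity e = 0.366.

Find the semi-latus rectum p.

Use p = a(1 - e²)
a = 2.634 Mm = 2.634 × 10^6 m
e = 0.366,  e² = 0.133956,  1 − e² = 0.866044
p = a(1 − e²) = 2.634 × 10^6 m × 0.866044 = 2.28116 × 10^6 m ≈ 2.281 Mm

Final answer: p = 2.281 Mm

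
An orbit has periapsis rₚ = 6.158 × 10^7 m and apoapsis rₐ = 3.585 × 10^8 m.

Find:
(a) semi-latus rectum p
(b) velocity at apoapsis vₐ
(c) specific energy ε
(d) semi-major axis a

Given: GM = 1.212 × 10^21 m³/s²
rₚ = 6.158 × 10^7 m
rₐ = 3.585 × 10^8 m
GM = 1.212 × 10^21 m³/s²
a = (rₚ + rₐ)/2 = 2.1004 × 10^8 m
e = (rₐ − rₚ)/(rₐ + rₚ) = (2.9692 × 10^8) / (4.2008 × 10^8) = 0.706818
(a) 1 − e² = 0.500409;  p = a(1 − e²) = 2.1004 × 10^8 × 0.500409 = 1.05106 × 10^8 m ≈ 1.051 × 10^8 m
(b) vₐ² = GM (2/rₐ − 1/a) = 1.212 × 10^21 × (5.5788 × 10^-9 − 4.761 × 10^-9) = 9.91177 × 10^11 m²/s²;  vₐ = 995579 m/s ≈ 995.6 km/s
(c) 2a = 4.2008 × 10^8 m;  ε = −GM/(2a) = -2.88516 × 10^12 J/kg ≈ -2885 GJ/kg
(d) a = 2.1004 × 10^8 m ≈ 2.1 × 10^8 m

Final answer:
(a) semi-latus rectum p = 1.051 × 10^8 m
(b) velocity at apoapsis vₐ = 995.6 km/s
(c) specific energy ε = -2885 GJ/kg
(d) semi-major axis a = 2.1 × 10^8 m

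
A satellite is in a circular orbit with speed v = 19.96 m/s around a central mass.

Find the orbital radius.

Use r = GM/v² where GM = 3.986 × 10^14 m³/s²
v = 19.96 m/s
GM = 3.986 × 10^14 m³/s²
v² = 398.402 m²/s²
r = GM/v² = (3.986 × 10^14) / 398.402 = 1.0005 × 10^12 m ≈ 1 Tm

Final answer: 1 Tm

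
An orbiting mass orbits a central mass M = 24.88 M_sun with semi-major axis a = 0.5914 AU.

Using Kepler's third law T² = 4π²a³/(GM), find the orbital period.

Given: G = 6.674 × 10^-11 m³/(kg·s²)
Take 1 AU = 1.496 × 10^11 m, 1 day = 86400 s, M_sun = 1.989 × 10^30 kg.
M = 24.88 M_sun = 4.94863 × 10^31 kg
GM = G × M = 6.674 × 10^-11 × 4.94863 × 10^31 = 3.30272 × 10^21 m³/s²
a = 0.5914 AU = 8.84734 × 10^10 m
a³ = 6.9253 × 10^32 m³
T = 2π √(a³/GM) = 2π √((6.9253 × 10^32) / (3.30272 × 10^21)) = 2π × 457914 s
T = 2.87716 × 10^6 s ≈ 33.3 days

Final answer: 33.3 days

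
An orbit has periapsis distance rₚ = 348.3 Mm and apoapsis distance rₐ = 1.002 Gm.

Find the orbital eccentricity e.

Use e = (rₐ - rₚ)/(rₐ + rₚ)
rₚ = 348.3 Mm = 3.483 × 10^8 m
rₐ = 1.002 Gm = 1.002 × 10^9 m
rₐ − rₚ = 6.537 × 10^8 m
rₐ + rₚ = 1.3503 × 10^9 m
e = (rₐ − rₚ)/(rₐ + rₚ) = 0.484115

Final answer: e = 0.4841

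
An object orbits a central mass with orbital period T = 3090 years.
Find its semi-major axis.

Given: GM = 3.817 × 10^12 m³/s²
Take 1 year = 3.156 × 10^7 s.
T = 3090 years = 9.75204 × 10^10 s
GM = 3.817 × 10^12 m³/s²
Kepler's third law: a³ = GM T² / (4π²)
T² = 9.51023 × 10^21 s²
a³ = (3.817 × 10^12) × (9.51023 × 10^21) / (4π²) = 9.19503 × 10^32 m³
a = (a³)^(1/3) = 9.72414 × 10^10 m ≈ 9.724 × 10^10 m

Final answer: 9.724 × 10^10 m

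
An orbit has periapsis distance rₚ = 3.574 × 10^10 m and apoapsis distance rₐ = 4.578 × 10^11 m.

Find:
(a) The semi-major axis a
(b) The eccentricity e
rₚ = 3.574 × 10^10 m
rₐ = 4.578 × 10^11 m
(a) a = (rₚ + rₐ)/2 = 2.4677 × 10^11 m ≈ 2.468 × 10^11 m
(b) e = (rₐ − rₚ)/(rₐ + rₚ) = (4.2206 × 10^11) / (4.9354 × 10^11) = 0.855169

Final answer:
(a) a = 2.468 × 10^11 m
(b) e = 0.8552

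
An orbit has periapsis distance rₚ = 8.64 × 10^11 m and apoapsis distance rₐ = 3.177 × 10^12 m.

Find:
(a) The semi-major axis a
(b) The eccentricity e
rₚ = 8.64 × 10^11 m
rₐ = 3.177 × 10^12 m
(a) a = (rₚ + rₐ)/2 = 2.0205 × 10^12 m ≈ 2.021 × 10^12 m
(b) e = (rₐ − rₚ)/(rₐ + rₚ) = (2.313 × 10^12) / (4.041 × 10^12) = 0.572383

Final answer:
(a) a = 2.021 × 10^12 m
(b) e = 0.5724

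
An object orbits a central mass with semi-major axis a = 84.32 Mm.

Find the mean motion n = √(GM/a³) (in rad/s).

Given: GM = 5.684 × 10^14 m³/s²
a = 84.32 Mm = 8.432 × 10^7 m
GM = 5.684 × 10^14 m³/s²
a³ = 5.99504 × 10^23 m³
GM/a³ = (5.684 × 10^14) / (5.99504 × 10^23) = 9.48118 × 10^-10 s⁻²
n = √(GM/a³) = 3.07915 × 10^-5 rad/s ≈ 3.079 × 10^-5 rad/s

Final answer: n = 3.079 × 10^-5 rad/s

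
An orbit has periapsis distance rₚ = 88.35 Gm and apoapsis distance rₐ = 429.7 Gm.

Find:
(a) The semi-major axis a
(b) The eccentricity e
rₚ = 88.35 Gm = 8.835 × 10^10 m
rₐ = 429.7 Gm = 4.297 × 10^11 m
(a) a = (rₚ + rₐ)/2 = 2.59025 × 10^11 m ≈ 259 Gm
(b) e = (rₐ − rₚ)/(rₐ + rₚ) = (3.4135 × 10^11) / (5.1805 × 10^11) = 0.658913

Final answer:
(a) a = 259 Gm
(b) e = 0.6589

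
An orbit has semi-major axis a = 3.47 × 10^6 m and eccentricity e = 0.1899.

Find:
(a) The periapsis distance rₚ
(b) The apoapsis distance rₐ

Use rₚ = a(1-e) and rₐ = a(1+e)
a = 3.47 × 10^6 m
e = 0.1899:  1 − e = 0.8101,  1 + e = 1.1899
(a) rₚ = a(1 − e) = 3.47 × 10^6 m × 0.8101 = 2.81105 × 10^6 m ≈ 2.811 × 10^6 m
(b) rₐ = a(1 + e) = 3.47 × 10^6 m × 1.1899 = 4.12895 × 10^6 m ≈ 4.129 × 10^6 m

Final answer:
(a) rₚ = 2.811 × 10^6 m
(b) rₐ = 4.129 × 10^6 m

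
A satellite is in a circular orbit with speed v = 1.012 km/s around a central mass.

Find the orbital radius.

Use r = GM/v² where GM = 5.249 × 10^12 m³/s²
v = 1.012 km/s = 1012 m/s
GM = 5.249 × 10^12 m³/s²
v² = 1.02414 × 10^6 m²/s²
r = GM/v² = (5.249 × 10^12) / (1.02414 × 10^6) = 5.12526 × 10^6 m ≈ 5.125 Mm

Final answer: 5.125 Mm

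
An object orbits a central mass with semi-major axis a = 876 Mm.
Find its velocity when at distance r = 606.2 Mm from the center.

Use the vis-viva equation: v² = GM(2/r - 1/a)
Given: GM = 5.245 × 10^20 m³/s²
a = 876 Mm = 8.76 × 10^8 m
r = 606.2 Mm = 6.062 × 10^8 m
GM = 5.245 × 10^20 m³/s²
2/r − 1/a = 3.29924 × 10^-9 − 1.14155 × 10^-9 = 2.15769 × 10^-9 m⁻¹
v² = GM (2/r − 1/a) = 1.13171 × 10^12 m²/s²
v = 1.06382 × 10^6 m/s ≈ 1064 km/s

Final answer: 1064 km/s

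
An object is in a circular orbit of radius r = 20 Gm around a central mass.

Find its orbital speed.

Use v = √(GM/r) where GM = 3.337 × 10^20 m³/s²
r = 20 Gm = 2 × 10^10 m
GM = 3.337 × 10^20 m³/s²
GM/r = (3.337 × 10^20) / (2 × 10^10) = 1.6685 × 10^10 m²/s²
v = √(GM/r) = 129170 m/s ≈ 129.2 km/s

Final answer: 129.2 km/s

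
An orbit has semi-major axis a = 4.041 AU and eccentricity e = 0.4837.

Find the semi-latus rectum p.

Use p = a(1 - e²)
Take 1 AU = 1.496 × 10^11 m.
a = 4.041 AU = 6.04534 × 10^11 m
e = 0.4837,  e² = 0.233966,  1 − e² = 0.766034
p = a(1 − e²) = 6.04534 × 10^11 m × 0.766034 = 4.63093 × 10^11 m ≈ 3.096 AU

Final answer: p = 3.096 AU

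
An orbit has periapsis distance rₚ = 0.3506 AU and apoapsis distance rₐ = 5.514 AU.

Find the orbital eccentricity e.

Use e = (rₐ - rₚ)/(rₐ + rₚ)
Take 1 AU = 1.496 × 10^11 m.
rₚ = 0.3506 AU = 5.24498 × 10^10 m
rₐ = 5.514 AU = 8.24894 × 10^11 m
rₐ − rₚ = 7.72445 × 10^11 m
rₐ + rₚ = 8.77344 × 10^11 m
e = (rₐ − rₚ)/(rₐ + rₚ) = 0.880435

Final answer: e = 0.8804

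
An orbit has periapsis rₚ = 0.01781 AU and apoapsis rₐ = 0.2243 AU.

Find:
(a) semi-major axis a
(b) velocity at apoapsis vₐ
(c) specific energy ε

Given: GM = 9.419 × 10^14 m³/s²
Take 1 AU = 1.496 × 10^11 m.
rₚ = 0.01781 AU = 2.66438 × 10^9 m
rₐ = 0.2243 AU = 3.35553 × 10^10 m
GM = 9.419 × 10^14 m³/s²
a = (rₚ + rₐ)/2 = 1.81098 × 10^10 m
e = (rₐ − rₚ)/(rₐ + rₚ) = (3.08909 × 10^10) / (3.62197 × 10^10) = 0.852877
(a) a = 1.81098 × 10^10 m ≈ 0.1211 AU
(b) vₐ² = GM (2/rₐ − 1/a) = 9.419 × 10^14 × (5.96031 × 10^-11 − 5.52186 × 10^-11) = 4129.76 m²/s²;  vₐ = 64.2632 m/s ≈ 64.26 m/s
(c) 2a = 3.62197 × 10^10 m;  ε = −GM/(2a) = -26005.2 J/kg ≈ -26.01 kJ/kg

Final answer:
(a) semi-major axis a = 0.1211 AU
(b) velocity at apoapsis vₐ = 64.26 m/s
(c) specific energy ε = -26.01 kJ/kg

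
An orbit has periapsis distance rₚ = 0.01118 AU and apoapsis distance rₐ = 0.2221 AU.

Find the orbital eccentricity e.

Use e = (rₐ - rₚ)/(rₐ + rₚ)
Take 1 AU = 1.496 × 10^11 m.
rₚ = 0.01118 AU = 1.67253 × 10^9 m
rₐ = 0.2221 AU = 3.32262 × 10^10 m
rₐ − rₚ = 3.15536 × 10^10 m
rₐ + rₚ = 3.48987 × 10^10 m
e = (rₐ − rₚ)/(rₐ + rₚ) = 0.90415

Final answer: e = 0.9041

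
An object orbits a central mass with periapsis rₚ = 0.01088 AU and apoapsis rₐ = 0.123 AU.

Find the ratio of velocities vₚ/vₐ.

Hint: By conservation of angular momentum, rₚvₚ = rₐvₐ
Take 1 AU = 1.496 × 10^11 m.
rₚ = 0.01088 AU = 1.62765 × 10^9 m
rₐ = 0.123 AU = 1.84008 × 10^10 m
rₚvₚ = rₐvₐ  ⇒  vₚ/vₐ = rₐ/rₚ
vₚ/vₐ = (1.84008 × 10^10) / (1.62765 × 10^9) = 11.3051

Final answer: vₚ/vₐ = 11.31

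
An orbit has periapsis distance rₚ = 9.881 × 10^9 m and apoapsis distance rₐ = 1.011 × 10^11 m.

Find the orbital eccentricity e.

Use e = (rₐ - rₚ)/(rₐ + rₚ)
rₚ = 9.881 × 10^9 m
rₐ = 1.011 × 10^11 m
rₐ − rₚ = 9.1219 × 10^10 m
rₐ + rₚ = 1.10981 × 10^11 m
e = (rₐ − rₚ)/(rₐ + rₚ) = 0.821933

Final answer: e = 0.8219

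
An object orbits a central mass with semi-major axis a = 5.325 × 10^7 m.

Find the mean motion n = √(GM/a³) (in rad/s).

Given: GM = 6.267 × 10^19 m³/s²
a = 5.325 × 10^7 m
GM = 6.267 × 10^19 m³/s²
a³ = 1.50994 × 10^23 m³
GM/a³ = (6.267 × 10^19) / (1.50994 × 10^23) = 0.00041505 s⁻²
n = √(GM/a³) = 0.0203728 rad/s ≈ 0.02037 rad/s

Final answer: n = 0.02037 rad/s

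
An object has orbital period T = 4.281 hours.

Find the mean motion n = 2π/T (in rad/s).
T = 4.281 hours = 15411.6 s
n = 2π / 15411.6 s = 0.000407692 rad/s ≈ 0.0004077 rad/s

Final answer: n = 0.0004077 rad/s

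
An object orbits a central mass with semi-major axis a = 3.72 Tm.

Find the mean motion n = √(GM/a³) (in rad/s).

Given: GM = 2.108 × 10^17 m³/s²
a = 3.72 Tm = 3.72 × 10^12 m
GM = 2.108 × 10^17 m³/s²
a³ = 5.14788 × 10^37 m³
GM/a³ = (2.108 × 10^17) / (5.14788 × 10^37) = 4.09489 × 10^-21 s⁻²
n = √(GM/a³) = 6.39913 × 10^-11 rad/s ≈ 6.399 × 10^-11 rad/s

Final answer: n = 6.399 × 10^-11 rad/s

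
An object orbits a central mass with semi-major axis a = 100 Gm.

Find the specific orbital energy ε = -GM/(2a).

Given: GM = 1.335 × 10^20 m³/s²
a = 100 Gm = 1 × 10^11 m
GM = 1.335 × 10^20 m³/s²
2a = 2 × 10^11 m
ε = −GM/(2a) = -6.675 × 10^8 J/kg ≈ -667.5 MJ/kg

Final answer: -667.5 MJ/kg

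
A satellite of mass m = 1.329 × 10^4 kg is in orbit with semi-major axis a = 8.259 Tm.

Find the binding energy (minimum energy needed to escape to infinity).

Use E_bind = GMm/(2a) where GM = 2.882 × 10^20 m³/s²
a = 8.259 Tm = 8.259 × 10^12 m
GM = 2.882 × 10^20 m³/s²
m = 1.329 × 10^4 kg
GMm = 2.882 × 10^20 × 13290 = 3.83018 × 10^24 m³·kg/s²
2a = 1.6518 × 10^13 m
E_bind = GMm/(2a) = 2.31879 × 10^11 J ≈ 231.9 GJ

Final answer: 231.9 GJ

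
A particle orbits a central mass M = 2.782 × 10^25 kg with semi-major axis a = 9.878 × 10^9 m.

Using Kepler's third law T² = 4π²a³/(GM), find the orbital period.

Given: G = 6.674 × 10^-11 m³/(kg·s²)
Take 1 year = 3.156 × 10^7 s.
M = 2.782 × 10^25 kg
GM = G × M = 6.674 × 10^-11 × 2.782 × 10^25 = 1.85671 × 10^15 m³/s²
a = 9.878 × 10^9 m
a³ = 9.63845 × 10^29 m³
T = 2π √(a³/GM) = 2π √((9.63845 × 10^29) / (1.85671 × 10^15)) = 2π × 2.27841 × 10^7 s
T = 1.43157 × 10^8 s ≈ 4.536 years

Final answer: 4.536 years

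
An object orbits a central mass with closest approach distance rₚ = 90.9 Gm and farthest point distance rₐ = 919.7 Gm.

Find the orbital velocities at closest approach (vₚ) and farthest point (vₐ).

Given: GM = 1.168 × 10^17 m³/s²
rₚ = 90.9 Gm = 9.09 × 10^10 m
rₐ = 919.7 Gm = 9.197 × 10^11 m
GM = 1.168 × 10^17 m³/s²
a = (rₚ + rₐ)/2 = 5.053 × 10^11 m
Vis-viva: v² = GM (2/r − 1/a)
vₚ² = 1.168 × 10^17 × (2.20022 × 10^-11 − 1.97902 × 10^-12) = 2.33871 × 10^6 m²/s²
vₚ = 1529.28 m/s ≈ 1.529 km/s
vₐ² = 1.168 × 10^17 × (2.17462 × 10^-12 − 1.97902 × 10^-12) = 22846.1 m²/s²
vₐ = 151.149 m/s ≈ 151.1 m/s

Final answer: vₚ = 1.529 km/s, vₐ = 151.1 m/s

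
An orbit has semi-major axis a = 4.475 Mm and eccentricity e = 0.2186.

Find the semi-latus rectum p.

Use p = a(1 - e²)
a = 4.475 Mm = 4.475 × 10^6 m
e = 0.2186,  e² = 0.047786,  1 − e² = 0.952214
p = a(1 − e²) = 4.475 × 10^6 m × 0.952214 = 4.26116 × 10^6 m ≈ 4.261 Mm

Final answer: p = 4.261 Mm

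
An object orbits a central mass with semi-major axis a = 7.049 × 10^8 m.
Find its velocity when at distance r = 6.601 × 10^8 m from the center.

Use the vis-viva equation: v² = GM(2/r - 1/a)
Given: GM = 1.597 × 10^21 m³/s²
a = 7.049 × 10^8 m
r = 6.601 × 10^8 m
GM = 1.597 × 10^21 m³/s²
2/r − 1/a = 3.02984 × 10^-9 − 1.41864 × 10^-9 = 1.6112 × 10^-9 m⁻¹
v² = GM (2/r − 1/a) = 2.57309 × 10^12 m²/s²
v = 1.60409 × 10^6 m/s ≈ 1604 km/s

Final answer: 1604 km/s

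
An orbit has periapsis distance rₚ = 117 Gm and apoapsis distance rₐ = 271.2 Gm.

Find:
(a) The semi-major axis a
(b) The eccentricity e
rₚ = 117 Gm = 1.17 × 10^11 m
rₐ = 271.2 Gm = 2.712 × 10^11 m
(a) a = (rₚ + rₐ)/2 = 1.941 × 10^11 m ≈ 194.1 Gm
(b) e = (rₐ − rₚ)/(rₐ + rₚ) = (1.542 × 10^11) / (3.882 × 10^11) = 0.397218

Final answer:
(a) a = 194.1 Gm
(b) e = 0.3972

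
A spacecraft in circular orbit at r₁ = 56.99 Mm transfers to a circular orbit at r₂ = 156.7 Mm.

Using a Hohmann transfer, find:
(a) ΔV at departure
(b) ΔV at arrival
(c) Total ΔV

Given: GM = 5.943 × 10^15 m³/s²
r₁ = 56.99 Mm = 5.699 × 10^7 m
r₂ = 156.7 Mm = 1.567 × 10^8 m
GM = 5.943 × 10^15 m³/s²
Transfer ellipse: a_t = (r₁ + r₂)/2 = 1.06845 × 10^8 m
Circular speed at r₁: v₁ = √(GM/r₁) = 10211.8 m/s
Transfer speed at r₁ (periapsis): v₁ₜ = √(GM(2/r₁ − 1/a_t)) = 12366.9 m/s
(a) ΔV₁ = v₁ₜ − v₁ = 2155.07 m/s ≈ 2.155 km/s
Circular speed at r₂: v₂ = √(GM/r₂) = 6158.41 m/s
Transfer speed at r₂ (apoapsis): v₂ₜ = √(GM(2/r₂ − 1/a_t)) = 4497.7 m/s
(b) ΔV₂ = v₂ − v₂ₜ = 1660.71 m/s ≈ 1.661 km/s
(c) ΔV_total = ΔV₁ + ΔV₂ = 3815.78 m/s ≈ 3.816 km/s

Final answer:
(a) ΔV₁ = 2.155 km/s
(b) ΔV₂ = 1.661 km/s
(c) ΔV_total = 3.816 km/s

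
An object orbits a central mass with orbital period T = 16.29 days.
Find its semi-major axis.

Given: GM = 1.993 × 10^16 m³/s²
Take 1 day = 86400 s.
T = 16.29 days = 1.40746 × 10^6 s
GM = 1.993 × 10^16 m³/s²
Kepler's third law: a³ = GM T² / (4π²)
T² = 1.98093 × 10^12 s²
a³ = (1.993 × 10^16) × (1.98093 × 10^12) / (4π²) = 1.00004 × 10^27 m³
a = (a³)^(1/3) = 1.00001 × 10^9 m ≈ 1 Gm

Final answer: 1 Gm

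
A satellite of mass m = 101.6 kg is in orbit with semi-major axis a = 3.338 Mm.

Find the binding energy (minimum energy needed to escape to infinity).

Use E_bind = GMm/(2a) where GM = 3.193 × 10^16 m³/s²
a = 3.338 Mm = 3.338 × 10^6 m
GM = 3.193 × 10^16 m³/s²
m = 101.6 kg
GMm = 3.193 × 10^16 × 101.6 = 3.24409 × 10^18 m³·kg/s²
2a = 6.676 × 10^6 m
E_bind = GMm/(2a) = 4.85933 × 10^11 J ≈ 485.9 GJ

Final answer: 485.9 GJ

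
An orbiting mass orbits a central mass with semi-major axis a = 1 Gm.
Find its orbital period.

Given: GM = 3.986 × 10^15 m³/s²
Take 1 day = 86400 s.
a = 1 Gm = 1 × 10^9 m
GM = 3.986 × 10^15 m³/s²
a³ = 1 × 10^27 m³
T = 2π √(a³/GM) = 2π √((1 × 10^27) / (3.986 × 10^15)) = 2π × 500877 s
T = 3.1471 × 10^6 s ≈ 36.42 days

Final answer: 36.42 days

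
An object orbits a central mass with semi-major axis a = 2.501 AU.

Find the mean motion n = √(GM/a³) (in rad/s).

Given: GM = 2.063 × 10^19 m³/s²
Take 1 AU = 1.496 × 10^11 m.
a = 2.501 AU = 3.7415 × 10^11 m
GM = 2.063 × 10^19 m³/s²
a³ = 5.23764 × 10^34 m³
GM/a³ = (2.063 × 10^19) / (5.23764 × 10^34) = 3.93879 × 10^-16 s⁻²
n = √(GM/a³) = 1.98464 × 10^-8 rad/s ≈ 1.985 × 10^-8 rad/s

Final answer: n = 1.985 × 10^-8 rad/s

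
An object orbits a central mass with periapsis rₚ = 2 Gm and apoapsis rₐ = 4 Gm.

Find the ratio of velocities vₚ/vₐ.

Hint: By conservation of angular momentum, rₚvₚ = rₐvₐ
rₚ = 2 Gm = 2 × 10^9 m
rₐ = 4 Gm = 4 × 10^9 m
rₚvₚ = rₐvₐ  ⇒  vₚ/vₐ = rₐ/rₚ
vₚ/vₐ = (4 × 10^9) / (2 × 10^9) = 2

Final answer: vₚ/vₐ = 2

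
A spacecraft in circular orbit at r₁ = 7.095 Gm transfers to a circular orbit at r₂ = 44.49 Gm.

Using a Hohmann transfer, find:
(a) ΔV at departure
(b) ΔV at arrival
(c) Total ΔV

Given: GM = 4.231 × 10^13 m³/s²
r₁ = 7.095 Gm = 7.095 × 10^9 m
r₂ = 44.49 Gm = 4.449 × 10^10 m
GM = 4.231 × 10^13 m³/s²
Transfer ellipse: a_t = (r₁ + r₂)/2 = 2.57925 × 10^10 m
Circular speed at r₁: v₁ = √(GM/r₁) = 77.2228 m/s
Transfer speed at r₁ (periapsis): v₁ₜ = √(GM(2/r₁ − 1/a_t)) = 101.421 m/s
(a) ΔV₁ = v₁ₜ − v₁ = 24.1987 m/s ≈ 24.2 m/s
Circular speed at r₂: v₂ = √(GM/r₂) = 30.8383 m/s
Transfer speed at r₂ (apoapsis): v₂ₜ = √(GM(2/r₂ − 1/a_t)) = 16.1741 m/s
(b) ΔV₂ = v₂ − v₂ₜ = 14.6642 m/s ≈ 14.66 m/s
(c) ΔV_total = ΔV₁ + ΔV₂ = 38.8629 m/s ≈ 38.86 m/s

Final answer:
(a) ΔV₁ = 24.2 m/s
(b) ΔV₂ = 14.66 m/s
(c) ΔV_total = 38.86 m/s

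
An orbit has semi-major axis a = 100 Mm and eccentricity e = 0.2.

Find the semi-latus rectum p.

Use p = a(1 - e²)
a = 100 Mm = 1 × 10^8 m
e = 0.2,  e² = 0.04,  1 − e² = 0.96
p = a(1 − e²) = 1 × 10^8 m × 0.96 = 9.6 × 10^7 m ≈ 96 Mm

Final answer: p = 96 Mm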